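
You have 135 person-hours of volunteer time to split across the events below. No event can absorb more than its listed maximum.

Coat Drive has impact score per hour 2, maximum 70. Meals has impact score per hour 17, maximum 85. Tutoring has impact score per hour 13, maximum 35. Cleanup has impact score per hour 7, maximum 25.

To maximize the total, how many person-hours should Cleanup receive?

15

Order the events by impact score per hour: Meals 17 > Tutoring 13 > Cleanup 7 > Coat Drive 2.
Meals takes 85 to reach its cap of 85 ; 50 left.
Tutoring takes 35 to reach its cap of 35 ; 15 left.
Cleanup: +15 (room for 25) → 15. Pool exhausted.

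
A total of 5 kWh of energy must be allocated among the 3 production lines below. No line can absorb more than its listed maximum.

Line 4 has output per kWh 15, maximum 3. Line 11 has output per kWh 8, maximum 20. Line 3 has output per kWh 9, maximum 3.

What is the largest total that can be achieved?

Highest output per kWh first: Line 4 15 > Line 3 9 > Line 11 8.
Give Line 4 3 to hit its cap of 3 ; 2 left.
Only 2 left; Line 3 takes them to reach 2.
Total = 15×3 + 9×2 = 63.

63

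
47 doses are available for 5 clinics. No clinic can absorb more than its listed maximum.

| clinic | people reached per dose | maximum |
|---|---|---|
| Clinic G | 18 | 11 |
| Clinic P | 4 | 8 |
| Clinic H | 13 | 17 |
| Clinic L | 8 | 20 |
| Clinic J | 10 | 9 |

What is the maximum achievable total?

589

Highest people reached per dose first: Clinic G 18 > Clinic H 13 > Clinic J 10 > Clinic L 8 > Clinic P 4.
Clinic G takes 11 to reach its cap of 11 ; 36 left.
Clinic H: +17 to 17 (cap) ; 19 left.
Clinic J takes 9 to reach its cap of 9 ; 10 left.
Clinic L has room for 20 but only 10 remain, so it gets 10.
Total = 18×11 + 13×17 + 8×10 + 10×9 = 589.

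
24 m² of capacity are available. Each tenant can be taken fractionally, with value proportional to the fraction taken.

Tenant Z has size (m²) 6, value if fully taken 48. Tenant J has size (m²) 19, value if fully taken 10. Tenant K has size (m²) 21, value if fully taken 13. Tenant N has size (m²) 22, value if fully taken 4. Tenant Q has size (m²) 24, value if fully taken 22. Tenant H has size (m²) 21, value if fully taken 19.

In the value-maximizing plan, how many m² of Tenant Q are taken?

Rank by value-to-size ratio: Tenant Z 48/6≈8, Tenant Q 22/24≈0.917, Tenant H 19/21≈0.905, Tenant K 13/21≈0.619, Tenant J 10/19≈0.526, Tenant N 4/22≈0.182.
Take all of Tenant Z (6 m², value 48) — 18 m² left.
Fill the last 18 m² with part of Tenant Q: 18/24 of it earns 16.5.

18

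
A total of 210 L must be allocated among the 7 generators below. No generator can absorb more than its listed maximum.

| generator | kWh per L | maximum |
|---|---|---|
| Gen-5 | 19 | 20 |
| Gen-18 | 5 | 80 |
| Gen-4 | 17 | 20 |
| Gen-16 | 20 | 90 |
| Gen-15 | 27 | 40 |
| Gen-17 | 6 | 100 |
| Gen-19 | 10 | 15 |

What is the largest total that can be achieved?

3900

Order the generators by kWh per L: Gen-15 27 > Gen-16 20 > Gen-5 19 > Gen-4 17 > Gen-19 10 > Gen-17 6 > Gen-18 5.
Gen-15 takes 40 to reach its cap of 40 — 170 left.
Gen-16 takes 90 to reach its cap of 90 — 80 left.
Gen-5: +20 to 20 (cap) — 60 left.
Gen-4 takes 20 to reach its cap of 20 — 40 left.
Gen-19: +15 to 15 (cap) — 25 left.
Only 25 left; Gen-17 takes them to reach 25.
Total = 19×20 + 17×20 + 20×90 + 27×40 + 6×25 + 10×15 = 3900.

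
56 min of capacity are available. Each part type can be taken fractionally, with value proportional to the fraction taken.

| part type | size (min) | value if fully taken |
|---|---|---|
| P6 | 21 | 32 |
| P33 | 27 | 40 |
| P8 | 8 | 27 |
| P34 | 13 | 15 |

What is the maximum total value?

Rank by value-to-size ratio: P8 27/8≈3.38, P6 32/21≈1.52, P33 40/27≈1.48, P34 15/13≈1.15.
P8: take in full, 8 min for value 27 — 48 left.
All 21 min of P6 fit (value 32) — 27 remain.
Take all of P33 (27 min, value 40) — 0 min left.
Total value = 99.

99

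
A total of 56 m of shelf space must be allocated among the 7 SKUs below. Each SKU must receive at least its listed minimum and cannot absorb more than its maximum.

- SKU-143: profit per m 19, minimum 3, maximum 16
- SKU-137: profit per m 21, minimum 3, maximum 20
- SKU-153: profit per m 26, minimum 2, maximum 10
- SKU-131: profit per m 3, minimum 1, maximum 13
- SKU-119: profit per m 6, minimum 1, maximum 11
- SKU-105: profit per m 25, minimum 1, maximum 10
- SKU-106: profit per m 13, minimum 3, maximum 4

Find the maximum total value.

1187

Meeting every minimum uses 3+3+2+1+1+1+3 = 14 m, leaving 42.
Rank by profit per m: SKU-153 26 > SKU-105 25 > SKU-137 21 > SKU-143 19 > SKU-106 13 > SKU-119 6 > SKU-131 3.
Give SKU-153 8 more to hit its cap of 10 → 34 left.
SKU-105 takes 9 more to reach its cap of 10 → 25 left.
SKU-137 takes 17 more to reach its cap of 20 → 8 left.
Only 8 left; SKU-143 takes them to reach 11.
Total = 19×11 + 21×20 + 26×10 + 3×1 + 6×1 + 25×10 + 13×3 = 1187.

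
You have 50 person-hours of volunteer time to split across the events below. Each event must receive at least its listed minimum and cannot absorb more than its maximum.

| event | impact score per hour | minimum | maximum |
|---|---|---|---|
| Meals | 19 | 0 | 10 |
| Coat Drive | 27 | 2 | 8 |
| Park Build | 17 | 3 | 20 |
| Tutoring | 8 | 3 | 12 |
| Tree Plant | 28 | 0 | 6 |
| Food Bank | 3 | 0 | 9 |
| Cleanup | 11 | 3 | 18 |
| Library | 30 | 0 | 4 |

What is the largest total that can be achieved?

1023

Meeting every minimum uses 0+2+3+3+0+0+3+0 = 11 person-hours, leaving 39.
Rank by impact score per hour: Library 30 > Tree Plant 28 > Coat Drive 27 > Meals 19 > Park Build 17 > Cleanup 11 > Tutoring 8 > Food Bank 3.
Library: +4 to 4 (cap) — 35 left.
Tree Plant: +6 to 6 (cap) — 29 left.
Coat Drive: +6 to 8 (cap) — 23 left.
Give Meals 10 more to hit its cap of 10 — 13 left.
Park Build has room for 17 more but only 13 remain, so it gets 16.
Total = 19×10 + 27×8 + 17×16 + 8×3 + 28×6 + 11×3 + 30×4 = 1023.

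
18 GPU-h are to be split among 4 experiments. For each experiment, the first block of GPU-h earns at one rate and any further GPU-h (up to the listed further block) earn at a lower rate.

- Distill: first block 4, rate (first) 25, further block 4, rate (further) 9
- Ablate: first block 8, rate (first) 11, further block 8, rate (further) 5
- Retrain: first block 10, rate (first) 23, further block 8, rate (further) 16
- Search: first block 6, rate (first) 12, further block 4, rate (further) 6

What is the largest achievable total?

394

Treat each block as its own option and order by rate: Distill/tier1 25 > Retrain/tier1 23 > Retrain/tier2 16 > Search/tier1 12 > Ablate/tier1 11 > Distill/tier2 9 > Search/tier2 6 > Ablate/tier2 5.
Distill/tier1 (25): +4 — 14 left.
Retrain tier1 at 23: fill all 10 — 4 left.
4 remain; put them into Retrain tier2 at 16.
Total = 25×4 + 23×10 + 16×4 = 394.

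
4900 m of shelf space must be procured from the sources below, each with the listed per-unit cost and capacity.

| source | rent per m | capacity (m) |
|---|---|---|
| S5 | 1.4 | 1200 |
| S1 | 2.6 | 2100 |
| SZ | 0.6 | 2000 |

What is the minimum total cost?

Fill from the cheapest source first.
SZ (0.6): use full 2000 ; 2900 m to go.
S5 (1.4): use full 1200 ; 1700 m to go.
S1 (2.6): take the remaining 1700 ; done.
Cost = 2000×0.6 + 1200×1.4 + 1700×2.6 = 7300.

7300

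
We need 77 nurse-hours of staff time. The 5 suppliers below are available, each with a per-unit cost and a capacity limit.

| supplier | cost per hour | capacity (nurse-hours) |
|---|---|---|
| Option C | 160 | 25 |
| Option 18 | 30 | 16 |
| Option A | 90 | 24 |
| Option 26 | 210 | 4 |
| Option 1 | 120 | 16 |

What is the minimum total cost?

Cheapest first:
Take 16 from Option 18 at 30 → need 61 more.
Option A at 90: take all 24 nurse-hours → 37 still needed.
Take 16 from Option 1 at 120 → need 21 more.
Option C (160): take the remaining 21 → done.
Option 26: unused.
Cost = 16×30 + 24×90 + 16×120 + 21×160 = 7920.

7920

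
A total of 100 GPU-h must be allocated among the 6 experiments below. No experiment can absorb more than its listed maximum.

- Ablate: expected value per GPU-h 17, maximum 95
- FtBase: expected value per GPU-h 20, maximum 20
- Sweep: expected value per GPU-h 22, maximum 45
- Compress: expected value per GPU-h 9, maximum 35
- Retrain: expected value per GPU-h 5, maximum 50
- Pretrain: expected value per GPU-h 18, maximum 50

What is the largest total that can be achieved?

Rank by expected value per GPU-h: Sweep 22 > FtBase 20 > Pretrain 18 > Ablate 17 > Compress 9 > Retrain 5.
Give Sweep 45 to hit its cap of 45 — 55 left.
FtBase takes 20 to reach its cap of 20 — 35 left.
Only 35 left; Pretrain takes them to reach 35.
Total = 20×20 + 22×45 + 18×35 = 2020.

2020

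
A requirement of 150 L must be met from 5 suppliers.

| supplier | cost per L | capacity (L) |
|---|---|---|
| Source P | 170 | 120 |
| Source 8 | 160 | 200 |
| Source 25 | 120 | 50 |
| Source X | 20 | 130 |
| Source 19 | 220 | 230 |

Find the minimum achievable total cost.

5000

Fill from the cheapest supplier first.
Source X at 20: take all 130 L → 20 still needed.
Take 20 from Source 25 at 120 to finish.
Source 8, Source P, Source 19: unused.
Cost = 130×20 + 20×120 = 5000.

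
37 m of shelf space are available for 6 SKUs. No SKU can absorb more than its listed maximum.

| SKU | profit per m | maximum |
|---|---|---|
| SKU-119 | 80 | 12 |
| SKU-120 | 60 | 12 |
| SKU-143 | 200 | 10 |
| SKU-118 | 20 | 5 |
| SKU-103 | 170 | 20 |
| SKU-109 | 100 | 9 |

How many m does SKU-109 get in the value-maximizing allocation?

Order the SKUs by profit per m: SKU-143 200 > SKU-103 170 > SKU-109 100 > SKU-119 80 > SKU-120 60 > SKU-118 20.
SKU-143: +10 to 10 (cap) — 27 left.
SKU-103: +20 to 20 (cap) — 7 left.
SKU-109: +7 (room for 9) → 7. Pool exhausted.

7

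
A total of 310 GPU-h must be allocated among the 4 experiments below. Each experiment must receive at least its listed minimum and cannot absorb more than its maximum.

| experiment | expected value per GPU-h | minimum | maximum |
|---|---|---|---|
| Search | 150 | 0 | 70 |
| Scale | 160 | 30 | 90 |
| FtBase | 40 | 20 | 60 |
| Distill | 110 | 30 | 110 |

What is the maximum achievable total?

Meeting every minimum uses 0+30+20+30 = 80 GPU-h, leaving 230.
Highest expected value per GPU-h first: Scale 160 > Search 150 > Distill 110 > FtBase 40.
Give Scale 60 more to hit its cap of 90 → 170 left.
Search: +70 to 70 (cap) → 100 left.
Give Distill 80 more to hit its cap of 110 → 20 left.
FtBase has room for 40 more but only 20 remain, so it gets 40.
Total = 150×70 + 160×90 + 40×40 + 110×110 = 38600.

38600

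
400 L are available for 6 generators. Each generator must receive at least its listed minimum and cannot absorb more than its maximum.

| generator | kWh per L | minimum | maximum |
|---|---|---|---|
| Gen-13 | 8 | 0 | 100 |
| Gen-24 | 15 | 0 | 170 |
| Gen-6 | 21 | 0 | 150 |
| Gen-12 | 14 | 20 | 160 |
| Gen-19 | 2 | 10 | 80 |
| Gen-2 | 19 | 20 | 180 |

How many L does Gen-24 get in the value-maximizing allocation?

Meeting every minimum uses 0+0+0+20+10+20 = 50 L, leaving 350.
Highest kWh per L first: Gen-6 21 > Gen-2 19 > Gen-24 15 > Gen-12 14 > Gen-13 8 > Gen-19 2.
Give Gen-6 150 more to hit its cap of 150 → 200 left.
Gen-2: +160 to 180 (cap) → 40 left.
Gen-24 has room for 170 more but only 40 remain, so it gets 40.

40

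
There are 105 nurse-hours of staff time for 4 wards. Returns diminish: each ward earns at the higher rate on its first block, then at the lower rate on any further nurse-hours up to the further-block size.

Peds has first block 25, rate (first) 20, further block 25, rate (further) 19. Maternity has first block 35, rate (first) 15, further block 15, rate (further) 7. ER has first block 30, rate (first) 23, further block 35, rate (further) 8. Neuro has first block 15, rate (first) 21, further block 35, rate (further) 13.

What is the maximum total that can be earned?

2130

Rank every tier by rate: ER/tier1 23 > Neuro/tier1 21 > Peds/tier1 20 > Peds/tier2 19 > Maternity/tier1 15 > Neuro/tier2 13 > ER/tier2 8 > Maternity/tier2 7.
ER tier1 at 23: fill all 30 ; 75 left.
Neuro tier1 at 21: fill all 15 ; 60 left.
Peds/tier1 (20): +25 ; 35 left.
Fill Peds tier2 block (25 at 19) ; 10 left.
Maternity tier1 at 15: only 10 left, fill 10.
Total = 23×30 + 21×15 + 20×25 + 19×25 + 15×10 = 2130.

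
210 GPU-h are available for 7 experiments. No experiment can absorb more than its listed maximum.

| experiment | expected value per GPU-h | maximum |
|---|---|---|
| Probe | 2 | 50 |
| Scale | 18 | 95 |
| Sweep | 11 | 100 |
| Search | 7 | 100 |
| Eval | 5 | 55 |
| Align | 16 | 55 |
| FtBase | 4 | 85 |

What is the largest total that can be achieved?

Highest expected value per GPU-h first: Scale 18 > Align 16 > Sweep 11 > Search 7 > Eval 5 > FtBase 4 > Probe 2.
Scale takes 95 to reach its cap of 95 → 115 left.
Align takes 55 to reach its cap of 55 → 60 left.
Sweep has room for 100 but only 60 remain, so it gets 60.
Total = 18×95 + 11×60 + 16×55 = 3250.

3250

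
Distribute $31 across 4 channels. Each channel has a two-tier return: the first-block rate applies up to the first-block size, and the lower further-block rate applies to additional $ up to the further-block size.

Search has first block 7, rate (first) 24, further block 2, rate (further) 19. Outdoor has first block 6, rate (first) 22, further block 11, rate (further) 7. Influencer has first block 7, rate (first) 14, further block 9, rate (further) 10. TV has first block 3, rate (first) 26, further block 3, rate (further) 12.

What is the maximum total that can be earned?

Rank every tier by rate: TV/T1 26 > Search/T1 24 > Outdoor/T1 22 > Search/T2 19 > Influencer/T1 14 > TV/T2 12 > Influencer/T2 10 > Outdoor/T2 7.
TV T1 at 26: fill all 3 → 28 left.
Fill Search T1 block (7 at 24) → 21 left.
Outdoor T1 at 22: fill all 6 → 15 left.
Search T2 at 19: fill all 2 → 13 left.
Fill Influencer T1 block (7 at 14) → 6 left.
Fill TV T2 block (3 at 12) → 3 left.
Influencer T2 at 10: only 3 left, fill 3.
Total = 26×3 + 24×7 + 22×6 + 19×2 + 14×7 + 12×3 + 10×3 = 580.

580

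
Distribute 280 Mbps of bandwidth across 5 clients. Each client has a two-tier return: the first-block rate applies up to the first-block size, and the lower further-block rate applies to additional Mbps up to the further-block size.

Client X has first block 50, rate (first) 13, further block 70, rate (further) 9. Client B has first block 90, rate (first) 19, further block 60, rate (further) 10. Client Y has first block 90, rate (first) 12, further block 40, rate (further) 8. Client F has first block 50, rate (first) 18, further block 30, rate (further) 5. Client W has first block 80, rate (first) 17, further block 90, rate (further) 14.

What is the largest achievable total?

4810

Order all 10 blocks by rate: Client B/first 19 > Client F/first 18 > Client W/first 17 > Client W/second 14 > Client X/first 13 > Client Y/first 12 > Client B/second 10 > Client X/second 9 > Client Y/second 8 > Client F/second 5.
Client B/first (19): +90 — 190 left.
Client F/first (18): +50 — 140 left.
Client W first at 17: fill all 80 — 60 left.
Client W second at 14: only 60 left, fill 60.
Total = 19×90 + 18×50 + 17×80 + 14×60 = 4810.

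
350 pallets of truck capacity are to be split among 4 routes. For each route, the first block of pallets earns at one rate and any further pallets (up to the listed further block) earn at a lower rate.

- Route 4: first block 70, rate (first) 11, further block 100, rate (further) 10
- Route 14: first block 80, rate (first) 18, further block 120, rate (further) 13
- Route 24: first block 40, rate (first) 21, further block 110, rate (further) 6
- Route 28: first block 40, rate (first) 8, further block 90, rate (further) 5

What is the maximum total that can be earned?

Order all 8 blocks by rate: Route 24/tier1 21 > Route 14/tier1 18 > Route 14/tier2 13 > Route 4/tier1 11 > Route 4/tier2 10 > Route 28/tier1 8 > Route 24/tier2 6 > Route 28/tier2 5.
Fill Route 24 tier1 block (40 at 21) → 310 left.
Route 14 tier1 at 18: fill all 80 → 230 left.
Fill Route 14 tier2 block (120 at 13) → 110 left.
Route 4/tier1 (11): +70 → 40 left.
Route 4/tier2: +40 of 100 at 10; pool empty.
Total = 21×40 + 18×80 + 13×120 + 11×70 + 10×40 = 5010.

5010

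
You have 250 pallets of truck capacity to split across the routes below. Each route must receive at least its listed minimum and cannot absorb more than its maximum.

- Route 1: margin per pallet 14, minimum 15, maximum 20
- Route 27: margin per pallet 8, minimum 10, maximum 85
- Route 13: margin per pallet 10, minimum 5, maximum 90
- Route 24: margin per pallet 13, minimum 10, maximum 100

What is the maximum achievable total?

2800

Meeting every minimum uses 15+10+5+10 = 40 pallets, leaving 210.
Order the routes by margin per pallet: Route 1 14 > Route 24 13 > Route 13 10 > Route 27 8.
Route 1: +5 to 20 (cap) — 205 left.
Give Route 24 90 more to hit its cap of 100 — 115 left.
Route 13: +85 to 90 (cap) — 30 left.
Route 27 has room for 75 more but only 30 remain, so it gets 40.
Total = 14×20 + 8×40 + 10×90 + 13×100 = 2800.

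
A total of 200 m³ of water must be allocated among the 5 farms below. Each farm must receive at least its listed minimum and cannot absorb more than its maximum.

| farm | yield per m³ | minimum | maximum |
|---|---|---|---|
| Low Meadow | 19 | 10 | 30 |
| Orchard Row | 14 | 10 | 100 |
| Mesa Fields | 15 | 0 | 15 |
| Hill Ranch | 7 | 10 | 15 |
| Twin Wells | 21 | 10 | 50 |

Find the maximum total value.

Meeting every minimum uses 10+10+0+10+10 = 40 m³, leaving 160.
Order the farms by yield per m³: Twin Wells 21 > Low Meadow 19 > Mesa Fields 15 > Orchard Row 14 > Hill Ranch 7.
Twin Wells: +40 to 50 (cap) ; 120 left.
Give Low Meadow 20 more to hit its cap of 30 ; 100 left.
Mesa Fields takes 15 more to reach its cap of 15 ; 85 left.
Orchard Row: +85 (room for 90) → 95. Pool exhausted.
Total = 19×30 + 14×95 + 15×15 + 7×10 + 21×50 = 3245.

3245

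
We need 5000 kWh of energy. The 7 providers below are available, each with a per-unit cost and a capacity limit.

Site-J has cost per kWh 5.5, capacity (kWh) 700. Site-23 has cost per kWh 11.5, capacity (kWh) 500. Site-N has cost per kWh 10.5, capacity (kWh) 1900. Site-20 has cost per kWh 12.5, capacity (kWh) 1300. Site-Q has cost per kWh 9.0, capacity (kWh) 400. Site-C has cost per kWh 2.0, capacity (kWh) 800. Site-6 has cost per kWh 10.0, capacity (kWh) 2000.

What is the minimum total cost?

40600

Fill from the cheapest provider first.
Site-C (2.0): use full 800 — 4200 kWh to go.
Site-J at 5.5: take all 700 kWh — 3500 still needed.
Site-Q at 9.0: take all 400 kWh — 3100 still needed.
Site-6 (10.0): use full 2000 — 1100 kWh to go.
Take 1100 from Site-N at 10.5 to finish.
Site-23, Site-20: unused.
Cost = 800×2.0 + 700×5.5 + 400×9.0 + 2000×10.0 + 1100×10.5 = 40600.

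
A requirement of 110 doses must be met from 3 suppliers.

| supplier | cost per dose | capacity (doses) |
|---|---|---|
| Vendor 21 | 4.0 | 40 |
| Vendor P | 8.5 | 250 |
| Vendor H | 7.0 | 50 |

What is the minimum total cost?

Cheapest first:
Take 40 from Vendor 21 at 4.0 → need 70 more.
Take 50 from Vendor H at 7.0 → need 20 more.
Vendor P at 8.5: take 20 of its 250 → requirement met.
Cost = 40×4.0 + 50×7.0 + 20×8.5 = 680.

680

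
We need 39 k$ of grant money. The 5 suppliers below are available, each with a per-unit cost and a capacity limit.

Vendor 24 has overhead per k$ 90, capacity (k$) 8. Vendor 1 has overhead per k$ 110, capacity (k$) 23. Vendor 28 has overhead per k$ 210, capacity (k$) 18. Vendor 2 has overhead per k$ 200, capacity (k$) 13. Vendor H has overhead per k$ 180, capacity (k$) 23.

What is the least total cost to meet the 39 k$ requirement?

Cheapest first:
Vendor 24 (90): use full 8 → 31 k$ to go.
Take 23 from Vendor 1 at 110 → need 8 more.
Vendor H (180): take the remaining 8 → done.
Vendor 2, Vendor 28: unused.
Cost = 8×90 + 23×110 + 8×180 = 4690.

4690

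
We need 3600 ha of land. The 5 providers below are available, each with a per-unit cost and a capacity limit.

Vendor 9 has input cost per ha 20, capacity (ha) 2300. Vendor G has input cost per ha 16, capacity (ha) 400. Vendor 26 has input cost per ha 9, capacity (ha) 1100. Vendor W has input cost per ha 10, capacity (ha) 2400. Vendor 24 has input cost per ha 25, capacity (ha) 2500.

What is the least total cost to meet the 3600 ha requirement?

35500

Use providers in increasing cost order.
Vendor 26 at 9: take all 1100 ha — 2500 still needed.
Take 2400 from Vendor W at 10 — need 100 more.
Vendor G at 16: take 100 of its 400 — requirement met.
Vendor 9, Vendor 24: unused.
Cost = 1100×9 + 2400×10 + 100×16 = 35500.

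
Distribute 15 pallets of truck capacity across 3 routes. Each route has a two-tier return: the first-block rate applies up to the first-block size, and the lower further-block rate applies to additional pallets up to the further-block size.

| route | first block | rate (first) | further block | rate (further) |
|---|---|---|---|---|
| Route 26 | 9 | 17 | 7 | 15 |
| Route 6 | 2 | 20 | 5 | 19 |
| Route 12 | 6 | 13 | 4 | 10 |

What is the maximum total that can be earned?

Order all 6 blocks by rate: Route 6/T1 20 > Route 6/T2 19 > Route 26/T1 17 > Route 26/T2 15 > Route 12/T1 13 > Route 12/T2 10.
Fill Route 6 T1 block (2 at 20) ; 13 left.
Route 6/T2 (19): +5 ; 8 left.
8 remain; put them into Route 26 T1 at 17.
Total = 20×2 + 19×5 + 17×8 = 271.

271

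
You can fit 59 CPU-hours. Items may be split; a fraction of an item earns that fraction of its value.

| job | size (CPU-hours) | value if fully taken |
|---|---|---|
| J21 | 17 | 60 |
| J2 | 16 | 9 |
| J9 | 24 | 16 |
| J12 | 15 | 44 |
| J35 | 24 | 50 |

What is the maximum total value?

156

Best value per unit of size first: J21 60/17≈3.53, J12 44/15≈2.93, J35 50/24≈2.08, J9 16/24≈0.667, J2 9/16≈0.562.
J21: take in full, 17 CPU-hours for value 60 ; 42 left.
J12: take in full, 15 CPU-hours for value 44 ; 27 left.
Take all of J35 (24 CPU-hours, value 50) ; 3 CPU-hours left.
3 CPU-hours left: a 3/24 share of J9 gives 16×3/24 = 2.
Total value = 156.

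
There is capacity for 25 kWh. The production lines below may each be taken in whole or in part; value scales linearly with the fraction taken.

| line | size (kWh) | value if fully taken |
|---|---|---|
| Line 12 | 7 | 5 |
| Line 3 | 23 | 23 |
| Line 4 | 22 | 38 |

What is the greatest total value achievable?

41

Best value per unit of size first: Line 4 38/22≈1.73, Line 3 23/23≈1, Line 12 5/7≈0.714.
All 22 kWh of Line 4 fit (value 38) → 3 remain.
Fill the last 3 kWh with part of Line 3: 3/23 of it earns 3.
Total value = 41.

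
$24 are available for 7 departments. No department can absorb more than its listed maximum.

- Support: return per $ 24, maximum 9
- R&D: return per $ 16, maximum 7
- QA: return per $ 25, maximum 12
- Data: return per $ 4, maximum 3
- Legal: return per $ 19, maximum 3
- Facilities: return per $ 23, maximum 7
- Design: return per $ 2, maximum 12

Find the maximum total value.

585

Order the departments by return per $: QA 25 > Support 24 > Facilities 23 > Legal 19 > R&D 16 > Data 4 > Design 2.
QA takes 12 to reach its cap of 12 → 12 left.
Give Support 9 to hit its cap of 9 → 3 left.
Facilities: +3 (room for 7) → 3. Pool exhausted.
Total = 24×9 + 25×12 + 23×3 = 585.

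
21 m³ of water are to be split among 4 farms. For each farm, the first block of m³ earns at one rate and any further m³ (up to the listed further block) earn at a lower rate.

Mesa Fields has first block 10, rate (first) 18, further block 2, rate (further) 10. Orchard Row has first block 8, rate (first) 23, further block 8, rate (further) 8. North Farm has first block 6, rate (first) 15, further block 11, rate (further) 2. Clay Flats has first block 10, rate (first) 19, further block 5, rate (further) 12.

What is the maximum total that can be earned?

428

Treat each block as its own option and order by rate: Orchard Row/tier1 23 > Clay Flats/tier1 19 > Mesa Fields/tier1 18 > North Farm/tier1 15 > Clay Flats/tier2 12 > Mesa Fields/tier2 10 > Orchard Row/tier2 8 > North Farm/tier2 2.
Orchard Row tier1 at 23: fill all 8 — 13 left.
Fill Clay Flats tier1 block (10 at 19) — 3 left.
Mesa Fields tier1 at 18: only 3 left, fill 3.
Total = 23×8 + 19×10 + 18×3 = 428.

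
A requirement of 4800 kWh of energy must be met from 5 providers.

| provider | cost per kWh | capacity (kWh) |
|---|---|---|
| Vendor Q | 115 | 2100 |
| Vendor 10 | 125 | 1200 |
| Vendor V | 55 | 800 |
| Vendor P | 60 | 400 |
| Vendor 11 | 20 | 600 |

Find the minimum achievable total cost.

Cheapest first:
Vendor 11 at 20: take all 600 kWh — 4200 still needed.
Take 800 from Vendor V at 55 — need 3400 more.
Vendor P at 60: take all 400 kWh — 3000 still needed.
Take 2100 from Vendor Q at 115 — need 900 more.
Take 900 from Vendor 10 at 125 to finish.
Cost = 600×20 + 800×55 + 400×60 + 2100×115 + 900×125 = 434000.

434000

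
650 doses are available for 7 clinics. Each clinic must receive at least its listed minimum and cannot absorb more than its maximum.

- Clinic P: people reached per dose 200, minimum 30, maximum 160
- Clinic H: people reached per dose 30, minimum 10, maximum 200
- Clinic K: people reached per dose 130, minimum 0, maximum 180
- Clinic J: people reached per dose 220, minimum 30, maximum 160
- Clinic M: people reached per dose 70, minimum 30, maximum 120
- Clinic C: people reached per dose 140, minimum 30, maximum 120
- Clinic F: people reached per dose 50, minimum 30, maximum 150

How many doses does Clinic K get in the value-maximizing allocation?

Meeting every minimum uses 30+10+0+30+30+30+30 = 160 doses, leaving 490.
Highest people reached per dose first: Clinic J 220 > Clinic P 200 > Clinic C 140 > Clinic K 130 > Clinic M 70 > Clinic F 50 > Clinic H 30.
Clinic J: +130 to 160 (cap) ; 360 left.
Give Clinic P 130 more to hit its cap of 160 ; 230 left.
Clinic C takes 90 more to reach its cap of 120 ; 140 left.
Clinic K has room for 180 more but only 140 remain, so it gets 140.

140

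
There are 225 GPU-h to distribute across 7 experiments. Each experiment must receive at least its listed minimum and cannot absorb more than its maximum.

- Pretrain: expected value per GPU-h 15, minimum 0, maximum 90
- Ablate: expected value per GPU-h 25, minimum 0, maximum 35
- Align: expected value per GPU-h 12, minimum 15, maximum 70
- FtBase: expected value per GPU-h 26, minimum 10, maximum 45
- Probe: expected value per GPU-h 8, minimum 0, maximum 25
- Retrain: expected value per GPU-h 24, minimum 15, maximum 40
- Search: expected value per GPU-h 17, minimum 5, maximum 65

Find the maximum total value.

4665

Meeting every minimum uses 0+0+15+10+0+15+5 = 45 GPU-h, leaving 180.
Rank by expected value per GPU-h: FtBase 26 > Ablate 25 > Retrain 24 > Search 17 > Pretrain 15 > Align 12 > Probe 8.
FtBase takes 35 more to reach its cap of 45 ; 145 left.
Give Ablate 35 more to hit its cap of 35 ; 110 left.
Retrain: +25 to 40 (cap) ; 85 left.
Give Search 60 more to hit its cap of 65 ; 25 left.
Pretrain: +25 (room for 90) → 25. Pool exhausted.
Total = 15×25 + 25×35 + 12×15 + 26×45 + 24×40 + 17×65 = 4665.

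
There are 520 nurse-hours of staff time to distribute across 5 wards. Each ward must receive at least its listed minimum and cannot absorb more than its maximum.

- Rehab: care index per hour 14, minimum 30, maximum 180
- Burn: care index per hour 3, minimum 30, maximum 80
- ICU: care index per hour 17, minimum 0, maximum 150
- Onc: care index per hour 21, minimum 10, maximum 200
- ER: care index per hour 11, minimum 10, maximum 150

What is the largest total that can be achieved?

8770

Meeting every minimum uses 30+30+0+10+10 = 80 nurse-hours, leaving 440.
Rank by care index per hour: Onc 21 > ICU 17 > Rehab 14 > ER 11 > Burn 3.
Onc takes 190 more to reach its cap of 200 → 250 left.
ICU: +150 to 150 (cap) → 100 left.
Rehab: +100 (room for 150) → 130. Pool exhausted.
Total = 14×130 + 3×30 + 17×150 + 21×200 + 11×10 = 8770.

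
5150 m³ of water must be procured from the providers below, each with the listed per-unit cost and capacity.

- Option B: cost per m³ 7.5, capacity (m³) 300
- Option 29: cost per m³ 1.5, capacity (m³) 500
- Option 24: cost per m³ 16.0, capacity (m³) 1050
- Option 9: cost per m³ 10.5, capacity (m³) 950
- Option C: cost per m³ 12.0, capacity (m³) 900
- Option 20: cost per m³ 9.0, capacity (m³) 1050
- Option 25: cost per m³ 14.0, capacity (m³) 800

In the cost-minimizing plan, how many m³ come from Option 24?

650

Fill from the cheapest provider first.
Option 29 (1.5): use full 500 ; 4650 m³ to go.
Option B (7.5): use full 300 ; 4350 m³ to go.
Option 20 (9.0): use full 1050 ; 3300 m³ to go.
Option 9 (10.5): use full 950 ; 2350 m³ to go.
Option C at 12.0: take all 900 m³ ; 1450 still needed.
Take 800 from Option 25 at 14.0 ; need 650 more.
Take 650 from Option 24 at 16.0 to finish.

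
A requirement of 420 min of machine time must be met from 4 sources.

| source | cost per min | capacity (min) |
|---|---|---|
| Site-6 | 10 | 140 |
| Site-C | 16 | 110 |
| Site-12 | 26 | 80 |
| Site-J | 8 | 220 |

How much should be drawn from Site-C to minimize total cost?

Cheapest first:
Site-J (8): use full 220 — 200 min to go.
Site-6 (10): use full 140 — 60 min to go.
Take 60 from Site-C at 16 to finish.
Site-12: unused.

60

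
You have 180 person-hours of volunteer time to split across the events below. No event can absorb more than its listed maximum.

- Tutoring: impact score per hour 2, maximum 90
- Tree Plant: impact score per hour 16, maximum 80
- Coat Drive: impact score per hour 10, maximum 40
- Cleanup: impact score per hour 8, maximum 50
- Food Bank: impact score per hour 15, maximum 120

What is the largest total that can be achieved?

2780

Order the events by impact score per hour: Tree Plant 16 > Food Bank 15 > Coat Drive 10 > Cleanup 8 > Tutoring 2.
Tree Plant takes 80 to reach its cap of 80 ; 100 left.
Only 100 left; Food Bank takes them to reach 100.
Total = 16×80 + 15×100 = 2780.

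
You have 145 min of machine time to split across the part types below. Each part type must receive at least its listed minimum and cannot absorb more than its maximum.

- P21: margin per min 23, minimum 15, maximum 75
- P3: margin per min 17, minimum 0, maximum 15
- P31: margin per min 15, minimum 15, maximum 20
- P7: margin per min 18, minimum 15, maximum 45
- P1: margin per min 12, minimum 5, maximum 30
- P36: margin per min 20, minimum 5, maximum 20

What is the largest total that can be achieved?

Meeting every minimum uses 15+0+15+15+5+5 = 55 min, leaving 90.
Rank by margin per min: P21 23 > P36 20 > P7 18 > P3 17 > P31 15 > P1 12.
P21: +60 to 75 (cap) → 30 left.
P36 takes 15 more to reach its cap of 20 → 15 left.
P7: +15 (room for 30) → 30. Pool exhausted.
Total = 23×75 + 15×15 + 18×30 + 12×5 + 20×20 = 2950.

2950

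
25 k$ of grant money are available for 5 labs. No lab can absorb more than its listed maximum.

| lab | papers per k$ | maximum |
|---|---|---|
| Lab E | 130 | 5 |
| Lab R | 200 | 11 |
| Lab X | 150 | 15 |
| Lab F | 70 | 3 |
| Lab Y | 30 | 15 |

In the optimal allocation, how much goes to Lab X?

14

Highest papers per k$ first: Lab R 200 > Lab X 150 > Lab E 130 > Lab F 70 > Lab Y 30.
Give Lab R 11 to hit its cap of 11 → 14 left.
Lab X: +14 (room for 15) → 14. Pool exhausted.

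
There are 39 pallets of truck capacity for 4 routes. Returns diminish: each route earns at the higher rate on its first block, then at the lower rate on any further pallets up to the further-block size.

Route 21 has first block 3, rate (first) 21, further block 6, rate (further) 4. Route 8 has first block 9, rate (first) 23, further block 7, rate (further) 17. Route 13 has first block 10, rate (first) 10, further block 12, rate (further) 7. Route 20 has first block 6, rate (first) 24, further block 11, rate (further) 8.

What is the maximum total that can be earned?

Treat each block as its own option and order by rate: Route 20/T1 24 > Route 8/T1 23 > Route 21/T1 21 > Route 8/T2 17 > Route 13/T1 10 > Route 20/T2 8 > Route 13/T2 7 > Route 21/T2 4.
Fill Route 20 T1 block (6 at 24) — 33 left.
Route 8/T1 (23): +9 — 24 left.
Fill Route 21 T1 block (3 at 21) — 21 left.
Route 8 T2 at 17: fill all 7 — 14 left.
Route 13 T1 at 10: fill all 10 — 4 left.
Route 20/T2: +4 of 11 at 8; pool empty.
Total = 24×6 + 23×9 + 21×3 + 17×7 + 10×10 + 8×4 = 665.

665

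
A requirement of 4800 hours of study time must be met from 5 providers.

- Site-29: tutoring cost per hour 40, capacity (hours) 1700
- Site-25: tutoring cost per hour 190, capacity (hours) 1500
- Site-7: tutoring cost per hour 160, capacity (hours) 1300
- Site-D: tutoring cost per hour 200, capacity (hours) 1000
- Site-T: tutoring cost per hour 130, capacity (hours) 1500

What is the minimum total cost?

Fill from the cheapest provider first.
Site-29 (40): use full 1700 — 3100 hours to go.
Site-T at 130: take all 1500 hours — 1600 still needed.
Take 1300 from Site-7 at 160 — need 300 more.
Take 300 from Site-25 at 190 to finish.
Site-D: unused.
Cost = 1700×40 + 1500×130 + 1300×160 + 300×190 = 528000.

528000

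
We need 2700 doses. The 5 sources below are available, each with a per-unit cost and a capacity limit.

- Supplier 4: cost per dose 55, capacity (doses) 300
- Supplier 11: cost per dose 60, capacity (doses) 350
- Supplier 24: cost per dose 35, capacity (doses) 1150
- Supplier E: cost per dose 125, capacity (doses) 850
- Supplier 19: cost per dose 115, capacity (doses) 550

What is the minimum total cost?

184750

Fill from the cheapest source first.
Supplier 24 (35): use full 1150 → 1550 doses to go.
Take 300 from Supplier 4 at 55 → need 1250 more.
Supplier 11 at 60: take all 350 doses → 900 still needed.
Supplier 19 at 115: take all 550 doses → 350 still needed.
Supplier E at 125: take 350 of its 850 → requirement met.
Cost = 1150×35 + 300×55 + 350×60 + 550×115 + 350×125 = 184750.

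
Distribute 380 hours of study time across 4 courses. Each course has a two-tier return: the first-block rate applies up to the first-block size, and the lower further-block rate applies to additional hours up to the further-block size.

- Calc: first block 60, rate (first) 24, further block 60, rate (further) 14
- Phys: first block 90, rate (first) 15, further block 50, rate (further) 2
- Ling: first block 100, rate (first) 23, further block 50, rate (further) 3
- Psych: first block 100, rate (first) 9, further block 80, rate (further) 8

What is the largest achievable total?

Treat each block as its own option and order by rate: Calc/tier1 24 > Ling/tier1 23 > Phys/tier1 15 > Calc/tier2 14 > Psych/tier1 9 > Psych/tier2 8 > Ling/tier2 3 > Phys/tier2 2.
Calc tier1 at 24: fill all 60 ; 320 left.
Ling/tier1 (23): +100 ; 220 left.
Phys/tier1 (15): +90 ; 130 left.
Calc tier2 at 14: fill all 60 ; 70 left.
Psych tier1 at 9: only 70 left, fill 70.
Total = 24×60 + 23×100 + 15×90 + 14×60 + 9×70 = 6560.

6560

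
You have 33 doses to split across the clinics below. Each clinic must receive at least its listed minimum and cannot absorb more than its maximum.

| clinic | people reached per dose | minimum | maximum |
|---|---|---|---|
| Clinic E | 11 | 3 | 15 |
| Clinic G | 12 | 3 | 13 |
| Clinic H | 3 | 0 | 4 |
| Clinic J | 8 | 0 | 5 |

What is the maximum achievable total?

361

Meeting every minimum uses 3+3+0+0 = 6 doses, leaving 27.
Rank by people reached per dose: Clinic G 12 > Clinic E 11 > Clinic J 8 > Clinic H 3.
Give Clinic G 10 more to hit its cap of 13 ; 17 left.
Clinic E: +12 to 15 (cap) ; 5 left.
Give Clinic J 5 more to hit its cap of 5 ; 0 left.
Total = 11×15 + 12×13 + 8×5 = 361.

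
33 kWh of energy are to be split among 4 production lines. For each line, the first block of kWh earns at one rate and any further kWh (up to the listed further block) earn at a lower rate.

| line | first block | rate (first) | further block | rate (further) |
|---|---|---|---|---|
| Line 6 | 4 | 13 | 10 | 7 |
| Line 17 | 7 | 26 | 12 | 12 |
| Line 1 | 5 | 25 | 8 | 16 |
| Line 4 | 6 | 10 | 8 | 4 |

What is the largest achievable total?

595

Rank every tier by rate: Line 17/tier1 26 > Line 1/tier1 25 > Line 1/tier2 16 > Line 6/tier1 13 > Line 17/tier2 12 > Line 4/tier1 10 > Line 6/tier2 7 > Line 4/tier2 4.
Line 17 tier1 at 26: fill all 7 — 26 left.
Line 1/tier1 (25): +5 — 21 left.
Line 1 tier2 at 16: fill all 8 — 13 left.
Line 6 tier1 at 13: fill all 4 — 9 left.
Line 17 tier2 at 12: only 9 left, fill 9.
Total = 26×7 + 25×5 + 16×8 + 13×4 + 12×9 = 595.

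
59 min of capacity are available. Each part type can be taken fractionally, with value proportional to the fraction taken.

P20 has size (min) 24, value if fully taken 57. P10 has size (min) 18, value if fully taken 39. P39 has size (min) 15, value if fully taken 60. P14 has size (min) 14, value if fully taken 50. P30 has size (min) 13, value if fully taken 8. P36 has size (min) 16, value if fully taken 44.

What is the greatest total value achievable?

187.25

Best value per unit of size first: P39 60/15≈4, P14 50/14≈3.57, P36 44/16≈2.75, P20 57/24≈2.38, P10 39/18≈2.17, P30 8/13≈0.615.
Take all of P39 (15 min, value 60) — 44 min left.
P14: take in full, 14 min for value 50 — 30 left.
P36: take in full, 16 min for value 44 — 14 left.
14 min left: a 14/24 share of P20 gives 57×14/24 = 33.25.
Total value = 187.25.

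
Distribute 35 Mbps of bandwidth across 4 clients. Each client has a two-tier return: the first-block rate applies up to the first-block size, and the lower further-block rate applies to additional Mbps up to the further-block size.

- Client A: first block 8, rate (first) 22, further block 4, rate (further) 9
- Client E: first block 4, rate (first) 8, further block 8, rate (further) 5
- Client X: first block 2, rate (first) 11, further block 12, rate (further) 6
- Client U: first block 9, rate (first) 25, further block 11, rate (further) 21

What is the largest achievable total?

Rank every tier by rate: Client U/first 25 > Client A/first 22 > Client U/second 21 > Client X/first 11 > Client A/second 9 > Client E/first 8 > Client X/second 6 > Client E/second 5.
Client U/first (25): +9 ; 26 left.
Client A/first (22): +8 ; 18 left.
Client U/second (21): +11 ; 7 left.
Client X first at 11: fill all 2 ; 5 left.
Client A second at 9: fill all 4 ; 1 left.
Client E/first: +1 of 4 at 8; pool empty.
Total = 25×9 + 22×8 + 21×11 + 11×2 + 9×4 + 8×1 = 698.

698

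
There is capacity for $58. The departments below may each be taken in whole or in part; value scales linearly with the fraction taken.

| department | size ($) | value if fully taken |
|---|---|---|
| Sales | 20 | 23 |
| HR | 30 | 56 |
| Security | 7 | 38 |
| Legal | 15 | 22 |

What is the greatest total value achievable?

Rank by value-to-size ratio: Security 38/7≈5.43, HR 56/30≈1.87, Legal 22/15≈1.47, Sales 23/20≈1.15.
All 7 $ of Security fit (value 38) → 51 remain.
Take all of HR (30 $, value 56) → 21 $ left.
Legal: take in full, 15 $ for value 22 → 6 left.
6 $ left: a 6/20 share of Sales gives 23×6/20 = 6.9.
Total value = 122.9.

122.9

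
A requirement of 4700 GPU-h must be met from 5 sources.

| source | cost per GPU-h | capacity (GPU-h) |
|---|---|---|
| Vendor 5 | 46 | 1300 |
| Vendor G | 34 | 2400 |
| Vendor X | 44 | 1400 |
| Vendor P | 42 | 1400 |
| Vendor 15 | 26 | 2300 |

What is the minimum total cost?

141400

Fill from the cheapest source first.
Vendor 15 (26): use full 2300 — 2400 GPU-h to go.
Take 2400 from Vendor G at 34 — need 0 more.
Vendor P, Vendor X, Vendor 5: unused.
Cost = 2300×26 + 2400×34 = 141400.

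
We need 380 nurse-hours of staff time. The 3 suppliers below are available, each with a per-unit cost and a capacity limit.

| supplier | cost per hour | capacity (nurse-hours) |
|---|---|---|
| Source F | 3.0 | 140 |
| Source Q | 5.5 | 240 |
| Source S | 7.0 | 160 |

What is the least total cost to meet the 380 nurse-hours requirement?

1740

Fill from the cheapest supplier first.
Take 140 from Source F at 3.0 ; need 240 more.
Source Q at 5.5: take all 240 nurse-hours ; 0 still needed.
Source S: unused.
Cost = 140×3.0 + 240×5.5 = 1740.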